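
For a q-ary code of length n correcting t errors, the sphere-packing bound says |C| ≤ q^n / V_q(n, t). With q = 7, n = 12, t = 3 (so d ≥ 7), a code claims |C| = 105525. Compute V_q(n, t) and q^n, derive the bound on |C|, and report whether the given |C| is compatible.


V_q(n, t) = 49969, q^n = 13841287201, Hamming bound = 276997, |C| = 105525 ≤ bound (satisfied).

Step 1: Compute V_q(n, t) = Σ_{j=0}^3 C(n, j) (q−1)^j.
  j = 0: C(12,0)·(6)^0 = 1·1 = 1.
  j = 1: C(12,1)·(6)^1 = 12·6 = 72.
  j = 2: C(12,2)·(6)^2 = 66·36 = 2376.
  j = 3: C(12,3)·(6)^3 = 220·216 = 47520.
  V_q(n, t) = 1 + 72 + 2376 + 47520 = 49969.
Step 2: q^n = 7^12 = 13841287201.
Step 3: Hamming bound ⌊q^n / V_q(n,t)⌋ = ⌊13841287201/49969⌋ = 276997.
Step 4: Compare |C| = 105525 to 276997: satisfied.
The claimed |C| lies below the Hamming bound.


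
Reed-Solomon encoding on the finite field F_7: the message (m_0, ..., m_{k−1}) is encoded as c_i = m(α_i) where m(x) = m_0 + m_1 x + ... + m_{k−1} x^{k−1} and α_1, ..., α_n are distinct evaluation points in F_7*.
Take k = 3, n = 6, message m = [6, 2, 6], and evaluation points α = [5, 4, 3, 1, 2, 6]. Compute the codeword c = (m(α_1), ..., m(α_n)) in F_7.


c = [5, 5, 3, 0, 6, 3]

Message polynomial: m(x) = 6 + 2·x + 6·x^2 (mod 7).
For each evaluation point α_i, compute m(α_i) mod 7:
  α_1 = 5: Horner steps 6 → 4 → 5, so m(5) = 5.
  α_2 = 4: Horner steps 6 → 5 → 5, so m(4) = 5.
  α_3 = 3: Horner steps 6 → 6 → 3, so m(3) = 3.
  α_4 = 1: Horner steps 6 → 1 → 0, so m(1) = 0.
  α_5 = 2: Horner steps 6 → 0 → 6, so m(2) = 6.
  α_6 = 6: Horner steps 6 → 3 → 3, so m(6) = 3.
Codeword c = [5, 5, 3, 0, 6, 3] ∈ F_7^6.


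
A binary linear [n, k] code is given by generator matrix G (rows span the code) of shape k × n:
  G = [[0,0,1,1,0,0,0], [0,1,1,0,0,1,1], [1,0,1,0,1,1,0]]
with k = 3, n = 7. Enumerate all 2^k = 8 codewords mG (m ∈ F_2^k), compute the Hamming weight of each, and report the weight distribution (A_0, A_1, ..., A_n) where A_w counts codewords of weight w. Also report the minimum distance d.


Weight distribution: A_0 = 1, A_2 = 1, A_4 = 5, A_6 = 1. Minimum distance d = 2.

Enumerate all 2^3 = 8 messages m ∈ F_2^3.
For each, compute codeword c = mG in F_2^7, then tally its weight.
  m = 000 → c = 0000000, weight = 0.
  m = 100 → c = 0011000, weight = 2.
  m = 010 → c = 0110011, weight = 4.
  m = 110 → c = 0101011, weight = 4.
  m = 001 → c = 1010110, weight = 4.
  m = 101 → c = 1001110, weight = 4.
  m = 011 → c = 1100101, weight = 4.
  m = 111 → c = 1111101, weight = 6.
Tally weights:
  weight 0: 1 codewords.
  weight 2: 1 codewords.
  weight 4: 5 codewords.
  weight 6: 1 codewords.
Minimum distance d = smallest w > 0 with A_w > 0 = 2.
Sanity: Σ A_w = 8 = 2^3 = 8 ✓.


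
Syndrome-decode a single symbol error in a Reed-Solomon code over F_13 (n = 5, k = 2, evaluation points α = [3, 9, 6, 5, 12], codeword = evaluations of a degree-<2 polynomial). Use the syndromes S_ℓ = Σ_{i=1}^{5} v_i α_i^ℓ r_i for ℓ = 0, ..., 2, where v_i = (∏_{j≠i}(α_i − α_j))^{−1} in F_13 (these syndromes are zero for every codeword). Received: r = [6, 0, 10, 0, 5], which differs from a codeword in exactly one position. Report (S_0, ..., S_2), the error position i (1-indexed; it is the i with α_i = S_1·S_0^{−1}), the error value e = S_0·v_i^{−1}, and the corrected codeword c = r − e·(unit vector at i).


S = (5, 6, 2), error at position 2, error magnitude e = 12, c = [6, 1, 10, 0, 5].

Step 1: column multipliers v_i = (∏_{j≠i}(α_i − α_j))^{−1} mod 13.
  i = 1 (α = 3): (3−9)(3−6)(3−5)(3−12) = (−6)·(−3)·(−2)·(−9) = 324 ≡ 12, so v_1 = 12^{−1} = 12 (mod 13).
  i = 2 (α = 9): (9−3)(9−6)(9−5)(9−12) = 6·3·4·(−3) = −216 ≡ 5, so v_2 = 5^{−1} = 8 (mod 13).
  i = 3 (α = 6): (6−3)(6−9)(6−5)(6−12) = 3·(−3)·1·(−6) = 54 ≡ 2, so v_3 = 2^{−1} = 7 (mod 13).
  i = 4 (α = 5): (5−3)(5−9)(5−6)(5−12) = 2·(−4)·(−1)·(−7) = −56 ≡ 9, so v_4 = 9^{−1} = 3 (mod 13).
  i = 5 (α = 12): (12−3)(12−9)(12−6)(12−5) = 9·3·6·7 = 1134 ≡ 3, so v_5 = 3^{−1} = 9 (mod 13).
  v = [12, 8, 7, 3, 9].
Step 2: syndromes of r = [6, 0, 10, 0, 5] (all sums mod 13).
  S_0 = Σ v_i r_i = 12·6 + 8·0 + 7·10 + 3·0 + 9·5 = 187 ≡ 5.
  S_1 = Σ v_i α_i r_i = 12·3·6 + 8·9·0 + 7·6·10 + 3·5·0 + 9·12·5 = 1176 ≡ 6.
  α_i^2 mod 13 = [9, 3, 10, 12, 1].
  S_2 = Σ v_i α_i^2 r_i = 12·9·6 + 8·3·0 + 7·10·10 + 3·12·0 + 9·1·5 = 1393 ≡ 2.
  S = (5, 6, 2) ≠ 0, so r is not a codeword (an error is present).
Step 3: locate the error. For a single error e at position i, S_ℓ = v_i·e·α_i^ℓ, so α_err = S_1/S_0.
  S_0^{−1} = 5^{−1} = 8 (mod 13), so α_err = 6·8 = 48 ≡ 9 = α_2. Error position i = 2.
  Consistency check: S_2/S_1 = 2·11 = 22 ≡ 9 = α_err ✓ (single-error assumption holds).
Step 4: error magnitude e = S_0/v_2 = S_0·∏_{j≠2}(α_2 − α_j) = 5·5 = 25 ≡ 12 (mod 13).
Step 5: correct position 2: c_2 = r_2 − e = 0 − 12 ≡ 1 (mod 13). Hence c = [6, 1, 10, 0, 5].
  Check: interpolating c through the α_i gives m(x) = 2 + 10·x (degree < 2) with m(α_i) = c_i for every i, so c is indeed a codeword.


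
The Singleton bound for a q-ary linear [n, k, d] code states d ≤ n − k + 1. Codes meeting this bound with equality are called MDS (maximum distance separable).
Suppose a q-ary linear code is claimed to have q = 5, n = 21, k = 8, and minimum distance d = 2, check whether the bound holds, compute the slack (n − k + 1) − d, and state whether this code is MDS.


Singleton RHS = n − k + 1 = 14, slack = 12, bound satisfied, not MDS.

Singleton bound: d ≤ n − k + 1.
Here n = 21, k = 8, so n − k + 1 = 14.
Given d = 2, check d ≤ 14: YES.
Slack = (n − k + 1) − d = 12.
The code is NOT MDS (slack = 12 > 0).
Description: the claimed parameters are [21, 8, 2]_5; such a code would be non-MDS.


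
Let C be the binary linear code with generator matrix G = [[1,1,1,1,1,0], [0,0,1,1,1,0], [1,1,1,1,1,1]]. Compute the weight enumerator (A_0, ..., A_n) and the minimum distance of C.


Weight distribution: A_0 = 1, A_1 = 1, A_2 = 1, A_3 = 2, A_4 = 1, A_5 = 1, A_6 = 1. Minimum distance d = 1.

Enumerate all 2^3 = 8 messages m ∈ F_2^3.
For each, compute codeword c = mG in F_2^6, then tally its weight.
  m = 000 → c = 000000, weight = 0.
  m = 100 → c = 111110, weight = 5.
  m = 010 → c = 001110, weight = 3.
  m = 110 → c = 110000, weight = 2.
  m = 001 → c = 111111, weight = 6.
  m = 101 → c = 000001, weight = 1.
  m = 011 → c = 110001, weight = 3.
  m = 111 → c = 001111, weight = 4.
Tally weights:
  weight 0: 1 codewords.
  weight 1: 1 codewords.
  weight 2: 1 codewords.
  weight 3: 2 codewords.
  weight 4: 1 codewords.
  weight 5: 1 codewords.
  weight 6: 1 codewords.
Minimum distance d = smallest w > 0 with A_w > 0 = 1.
Sanity: Σ A_w = 8 = 2^3 = 8 ✓.


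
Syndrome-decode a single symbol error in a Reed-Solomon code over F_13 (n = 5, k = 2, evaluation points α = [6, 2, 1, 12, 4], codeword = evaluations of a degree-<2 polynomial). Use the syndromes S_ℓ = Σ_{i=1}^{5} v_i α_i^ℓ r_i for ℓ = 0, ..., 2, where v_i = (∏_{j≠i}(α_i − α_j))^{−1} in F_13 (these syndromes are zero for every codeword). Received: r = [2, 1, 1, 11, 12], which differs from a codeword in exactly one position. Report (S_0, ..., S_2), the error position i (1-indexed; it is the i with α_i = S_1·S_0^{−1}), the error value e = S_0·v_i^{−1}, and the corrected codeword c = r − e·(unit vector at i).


S = (4, 8, 3), error at position 2, error magnitude e = 5, c = [2, 9, 1, 11, 12].

Step 1: column multipliers v_i = (∏_{j≠i}(α_i − α_j))^{−1} mod 13.
  i = 1 (α = 6): (6−2)(6−1)(6−12)(6−4) = 4·5·(−6)·2 = −240 ≡ 7, so v_1 = 7^{−1} = 2 (mod 13).
  i = 2 (α = 2): (2−6)(2−1)(2−12)(2−4) = (−4)·1·(−10)·(−2) = −80 ≡ 11, so v_2 = 11^{−1} = 6 (mod 13).
  i = 3 (α = 1): (1−6)(1−2)(1−12)(1−4) = (−5)·(−1)·(−11)·(−3) = 165 ≡ 9, so v_3 = 9^{−1} = 3 (mod 13).
  i = 4 (α = 12): (12−6)(12−2)(12−1)(12−4) = 6·10·11·8 = 5280 ≡ 2, so v_4 = 2^{−1} = 7 (mod 13).
  i = 5 (α = 4): (4−6)(4−2)(4−1)(4−12) = (−2)·2·3·(−8) = 96 ≡ 5, so v_5 = 5^{−1} = 8 (mod 13).
  v = [2, 6, 3, 7, 8].
Step 2: syndromes of r = [2, 1, 1, 11, 12] (all sums mod 13).
  S_0 = Σ v_i r_i = 2·2 + 6·1 + 3·1 + 7·11 + 8·12 = 186 ≡ 4.
  S_1 = Σ v_i α_i r_i = 2·6·2 + 6·2·1 + 3·1·1 + 7·12·11 + 8·4·12 = 1347 ≡ 8.
  α_i^2 mod 13 = [10, 4, 1, 1, 3].
  S_2 = Σ v_i α_i^2 r_i = 2·10·2 + 6·4·1 + 3·1·1 + 7·1·11 + 8·3·12 = 432 ≡ 3.
  S = (4, 8, 3) ≠ 0, so r is not a codeword (an error is present).
Step 3: locate the error. For a single error e at position i, S_ℓ = v_i·e·α_i^ℓ, so α_err = S_1/S_0.
  S_0^{−1} = 4^{−1} = 10 (mod 13), so α_err = 8·10 = 80 ≡ 2 = α_2. Error position i = 2.
  Consistency check: S_2/S_1 = 3·5 = 15 ≡ 2 = α_err ✓ (single-error assumption holds).
Step 4: error magnitude e = S_0/v_2 = S_0·∏_{j≠2}(α_2 − α_j) = 4·11 = 44 ≡ 5 (mod 13).
Step 5: correct position 2: c_2 = r_2 − e = 1 − 5 ≡ 9 (mod 13). Hence c = [2, 9, 1, 11, 12].
  Check: interpolating c through the α_i gives m(x) = 6 + 8·x (degree < 2) with m(α_i) = c_i for every i, so c is indeed a codeword.


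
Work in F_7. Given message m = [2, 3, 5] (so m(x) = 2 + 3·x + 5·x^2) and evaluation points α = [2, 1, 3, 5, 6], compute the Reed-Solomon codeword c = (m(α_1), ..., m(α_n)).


c = [0, 3, 0, 2, 4]

Message polynomial: m(x) = 2 + 3·x + 5·x^2 (mod 7).
For each evaluation point α_i, compute m(α_i) mod 7:
  α_1 = 2: Horner steps 5 → 6 → 0, so m(2) = 0.
  α_2 = 1: Horner steps 5 → 1 → 3, so m(1) = 3.
  α_3 = 3: Horner steps 5 → 4 → 0, so m(3) = 0.
  α_4 = 5: Horner steps 5 → 0 → 2, so m(5) = 2.
  α_5 = 6: Horner steps 5 → 5 → 4, so m(6) = 4.
Codeword c = [0, 3, 0, 2, 4] ∈ F_7^5.


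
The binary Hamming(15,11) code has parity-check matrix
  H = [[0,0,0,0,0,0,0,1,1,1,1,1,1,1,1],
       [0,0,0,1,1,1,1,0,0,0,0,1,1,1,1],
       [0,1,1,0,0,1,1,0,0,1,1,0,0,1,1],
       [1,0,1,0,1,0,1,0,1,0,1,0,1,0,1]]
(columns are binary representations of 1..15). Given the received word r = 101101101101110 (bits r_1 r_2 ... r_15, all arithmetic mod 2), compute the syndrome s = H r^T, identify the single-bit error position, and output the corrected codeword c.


s = (1, 0, 1, 1)^T, error position = 11, corrected codeword c = 101101101111110

Compute s = H r^T mod 2 one row at a time:
  s_1 = 0 + 1 + 1 + 0 + 1 + 1 + 1 + 0 = 5 ≡ 1 (mod 2).
  s_2 = 1 + 0 + 1 + 1 + 1 + 1 + 1 + 0 = 6 ≡ 0 (mod 2).
  s_3 = 0 + 1 + 1 + 1 + 1 + 0 + 1 + 0 = 5 ≡ 1 (mod 2).
  s_4 = 1 + 1 + 0 + 1 + 1 + 0 + 1 + 0 = 5 ≡ 1 (mod 2).
s = (1, 0, 1, 1)^T — this equals column 11 of H (binary 1011), so error is at position 11.
Correct: flip bit 11 of r = 101101101101110 to get c = 101101101111110.


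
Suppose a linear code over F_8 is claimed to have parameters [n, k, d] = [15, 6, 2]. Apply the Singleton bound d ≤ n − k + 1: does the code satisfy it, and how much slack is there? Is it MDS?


Singleton RHS = n − k + 1 = 10, slack = 8, bound satisfied, not MDS.

Singleton bound: d ≤ n − k + 1.
Here n = 15, k = 6, so n − k + 1 = 10.
Given d = 2, check d ≤ 10: YES.
Slack = (n − k + 1) − d = 8.
The code is NOT MDS (slack = 8 > 0).
Description: the claimed parameters are [15, 6, 2]_8; such a code would be non-MDS.


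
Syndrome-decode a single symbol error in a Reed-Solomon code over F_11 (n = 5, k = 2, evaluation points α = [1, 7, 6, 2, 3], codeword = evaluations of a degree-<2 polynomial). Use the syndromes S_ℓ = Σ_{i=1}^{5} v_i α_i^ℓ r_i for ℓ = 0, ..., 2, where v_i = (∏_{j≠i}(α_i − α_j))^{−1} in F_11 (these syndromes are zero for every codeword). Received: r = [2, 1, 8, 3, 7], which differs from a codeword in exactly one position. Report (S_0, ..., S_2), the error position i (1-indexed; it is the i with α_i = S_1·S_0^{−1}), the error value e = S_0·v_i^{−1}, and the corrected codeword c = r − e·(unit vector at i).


S = (5, 5, 5), error at position 1, error magnitude e = 3, c = [10, 1, 8, 3, 7].

Step 1: column multipliers v_i = (∏_{j≠i}(α_i − α_j))^{−1} mod 11.
  i = 1 (α = 1): (1−7)(1−6)(1−2)(1−3) = (−6)·(−5)·(−1)·(−2) = 60 ≡ 5, so v_1 = 5^{−1} = 9 (mod 11).
  i = 2 (α = 7): (7−1)(7−6)(7−2)(7−3) = 6·1·5·4 = 120 ≡ 10, so v_2 = 10^{−1} = 10 (mod 11).
  i = 3 (α = 6): (6−1)(6−7)(6−2)(6−3) = 5·(−1)·4·3 = −60 ≡ 6, so v_3 = 6^{−1} = 2 (mod 11).
  i = 4 (α = 2): (2−1)(2−7)(2−6)(2−3) = 1·(−5)·(−4)·(−1) = −20 ≡ 2, so v_4 = 2^{−1} = 6 (mod 11).
  i = 5 (α = 3): (3−1)(3−7)(3−6)(3−2) = 2·(−4)·(−3)·1 = 24 ≡ 2, so v_5 = 2^{−1} = 6 (mod 11).
  v = [9, 10, 2, 6, 6].
Step 2: syndromes of r = [2, 1, 8, 3, 7] (all sums mod 11).
  S_0 = Σ v_i r_i = 9·2 + 10·1 + 2·8 + 6·3 + 6·7 = 104 ≡ 5.
  S_1 = Σ v_i α_i r_i = 9·1·2 + 10·7·1 + 2·6·8 + 6·2·3 + 6·3·7 = 346 ≡ 5.
  α_i^2 mod 11 = [1, 5, 3, 4, 9].
  S_2 = Σ v_i α_i^2 r_i = 9·1·2 + 10·5·1 + 2·3·8 + 6·4·3 + 6·9·7 = 566 ≡ 5.
  S = (5, 5, 5) ≠ 0, so r is not a codeword (an error is present).
Step 3: locate the error. For a single error e at position i, S_ℓ = v_i·e·α_i^ℓ, so α_err = S_1/S_0.
  S_0^{−1} = 5^{−1} = 9 (mod 11), so α_err = 5·9 = 45 ≡ 1 = α_1. Error position i = 1.
  Consistency check: S_2/S_1 = 5·9 = 45 ≡ 1 = α_err ✓ (single-error assumption holds).
Step 4: error magnitude e = S_0/v_1 = S_0·∏_{j≠1}(α_1 − α_j) = 5·5 = 25 ≡ 3 (mod 11).
Step 5: correct position 1: c_1 = r_1 − e = 2 − 3 ≡ 10 (mod 11). Hence c = [10, 1, 8, 3, 7].
  Check: interpolating c through the α_i gives m(x) = 6 + 4·x (degree < 2) with m(α_i) = c_i for every i, so c is indeed a codeword.


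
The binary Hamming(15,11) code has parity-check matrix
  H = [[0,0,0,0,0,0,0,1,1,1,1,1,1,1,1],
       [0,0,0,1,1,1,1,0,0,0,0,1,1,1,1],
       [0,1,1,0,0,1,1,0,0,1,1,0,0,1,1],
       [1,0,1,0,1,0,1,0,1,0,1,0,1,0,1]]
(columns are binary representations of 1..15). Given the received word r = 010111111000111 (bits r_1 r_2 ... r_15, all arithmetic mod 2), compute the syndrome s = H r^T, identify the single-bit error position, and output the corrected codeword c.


s = (1, 1, 1, 1)^T, error position = 15, corrected codeword c = 010111111000110

Compute s = H r^T mod 2 one row at a time:
  s_1 = 1 + 1 + 0 + 0 + 0 + 1 + 1 + 1 = 5 ≡ 1 (mod 2).
  s_2 = 1 + 1 + 1 + 1 + 0 + 1 + 1 + 1 = 7 ≡ 1 (mod 2).
  s_3 = 1 + 0 + 1 + 1 + 0 + 0 + 1 + 1 = 5 ≡ 1 (mod 2).
  s_4 = 0 + 0 + 1 + 1 + 1 + 0 + 1 + 1 = 5 ≡ 1 (mod 2).
s = (1, 1, 1, 1)^T — this equals column 15 of H (binary 1111), so error is at position 15.
Correct: flip bit 15 of r = 010111111000111 to get c = 010111111000110.


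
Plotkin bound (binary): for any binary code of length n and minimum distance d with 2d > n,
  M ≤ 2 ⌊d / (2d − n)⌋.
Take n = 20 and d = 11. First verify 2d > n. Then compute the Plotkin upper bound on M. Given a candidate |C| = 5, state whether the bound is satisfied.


Plotkin bound M ≤ 10; given |C| = 5 ≤ bound (satisfied).

Check applicability: 2d = 22, n = 20.
2d − n = 2 > 0, so Plotkin applies.
Compute d/(2d−n) = 11/2 ≈ 5.5000.
⌊d/(2d−n)⌋ = 5.
Plotkin bound: M ≤ 2·5 = 10.
Given |C| = 5, check: satisfied.
This |C| is below the Plotkin bound.


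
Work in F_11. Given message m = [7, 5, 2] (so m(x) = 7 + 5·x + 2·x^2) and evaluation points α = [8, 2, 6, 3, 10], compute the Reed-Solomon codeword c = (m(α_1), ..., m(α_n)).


c = [10, 3, 10, 7, 4]

Message polynomial: m(x) = 7 + 5·x + 2·x^2 (mod 11).
For each evaluation point α_i, compute m(α_i) mod 11:
  α_1 = 8: Horner steps 2 → 10 → 10, so m(8) = 10.
  α_2 = 2: Horner steps 2 → 9 → 3, so m(2) = 3.
  α_3 = 6: Horner steps 2 → 6 → 10, so m(6) = 10.
  α_4 = 3: Horner steps 2 → 0 → 7, so m(3) = 7.
  α_5 = 10: Horner steps 2 → 3 → 4, so m(10) = 4.
Codeword c = [10, 3, 10, 7, 4] ∈ F_11^5.


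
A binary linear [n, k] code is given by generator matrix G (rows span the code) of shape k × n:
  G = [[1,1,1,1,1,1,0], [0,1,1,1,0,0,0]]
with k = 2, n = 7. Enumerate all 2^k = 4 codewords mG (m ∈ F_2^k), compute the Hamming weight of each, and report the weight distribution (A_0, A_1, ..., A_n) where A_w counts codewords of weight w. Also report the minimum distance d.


Weight distribution: A_0 = 1, A_3 = 2, A_6 = 1. Minimum distance d = 3.

Enumerate all 2^2 = 4 messages m ∈ F_2^2.
For each, compute codeword c = mG in F_2^7, then tally its weight.
  m = 00 → c = 0000000, weight = 0.
  m = 10 → c = 1111110, weight = 6.
  m = 01 → c = 0111000, weight = 3.
  m = 11 → c = 1000110, weight = 3.
Tally weights:
  weight 0: 1 codewords.
  weight 3: 2 codewords.
  weight 6: 1 codewords.
Minimum distance d = smallest w > 0 with A_w > 0 = 3.
Sanity: Σ A_w = 4 = 2^2 = 4 ✓.


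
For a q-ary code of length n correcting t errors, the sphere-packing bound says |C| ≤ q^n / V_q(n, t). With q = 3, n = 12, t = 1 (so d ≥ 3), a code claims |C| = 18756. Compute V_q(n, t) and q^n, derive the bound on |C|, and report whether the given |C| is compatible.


V_q(n, t) = 25, q^n = 531441, Hamming bound = 21257, |C| = 18756 ≤ bound (satisfied).

Step 1: Compute V_q(n, t) = Σ_{j=0}^1 C(n, j) (q−1)^j.
  j = 0: C(12,0)·(2)^0 = 1·1 = 1.
  j = 1: C(12,1)·(2)^1 = 12·2 = 24.
  V_q(n, t) = 1 + 24 = 25.
Step 2: q^n = 3^12 = 531441.
Step 3: Hamming bound ⌊q^n / V_q(n,t)⌋ = ⌊531441/25⌋ = 21257.
Step 4: Compare |C| = 18756 to 21257: satisfied.
The claimed |C| lies below the Hamming bound.


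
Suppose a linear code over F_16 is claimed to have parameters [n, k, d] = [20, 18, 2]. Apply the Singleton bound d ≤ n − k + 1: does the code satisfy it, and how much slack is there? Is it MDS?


Singleton RHS = n − k + 1 = 3, slack = 1, bound satisfied, not MDS.

Singleton bound: d ≤ n − k + 1.
Here n = 20, k = 18, so n − k + 1 = 3.
Given d = 2, check d ≤ 3: YES.
Slack = (n − k + 1) − d = 1.
The code is NOT MDS (slack = 1 > 0).
Description: the claimed parameters are [20, 18, 2]_16; such a code would be non-MDS.


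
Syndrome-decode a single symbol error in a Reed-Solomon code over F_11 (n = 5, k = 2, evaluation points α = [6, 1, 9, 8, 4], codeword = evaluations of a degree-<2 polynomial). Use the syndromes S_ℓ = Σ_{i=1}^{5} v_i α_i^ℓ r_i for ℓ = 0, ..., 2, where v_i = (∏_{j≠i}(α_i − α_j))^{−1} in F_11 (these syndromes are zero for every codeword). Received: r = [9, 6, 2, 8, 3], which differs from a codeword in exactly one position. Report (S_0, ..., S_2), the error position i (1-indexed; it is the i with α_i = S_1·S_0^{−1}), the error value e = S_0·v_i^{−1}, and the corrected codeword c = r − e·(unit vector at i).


S = (4, 5, 9), error at position 5, error magnitude e = 4, c = [9, 6, 2, 8, 10].

Step 1: column multipliers v_i = (∏_{j≠i}(α_i − α_j))^{−1} mod 11.
  i = 1 (α = 6): (6−1)(6−9)(6−8)(6−4) = 5·(−3)·(−2)·2 = 60 ≡ 5, so v_1 = 5^{−1} = 9 (mod 11).
  i = 2 (α = 1): (1−6)(1−9)(1−8)(1−4) = (−5)·(−8)·(−7)·(−3) = 840 ≡ 4, so v_2 = 4^{−1} = 3 (mod 11).
  i = 3 (α = 9): (9−6)(9−1)(9−8)(9−4) = 3·8·1·5 = 120 ≡ 10, so v_3 = 10^{−1} = 10 (mod 11).
  i = 4 (α = 8): (8−6)(8−1)(8−9)(8−4) = 2·7·(−1)·4 = −56 ≡ 10, so v_4 = 10^{−1} = 10 (mod 11).
  i = 5 (α = 4): (4−6)(4−1)(4−9)(4−8) = (−2)·3·(−5)·(−4) = −120 ≡ 1, so v_5 = 1^{−1} = 1 (mod 11).
  v = [9, 3, 10, 10, 1].
Step 2: syndromes of r = [9, 6, 2, 8, 3] (all sums mod 11).
  S_0 = Σ v_i r_i = 9·9 + 3·6 + 10·2 + 10·8 + 1·3 = 202 ≡ 4.
  S_1 = Σ v_i α_i r_i = 9·6·9 + 3·1·6 + 10·9·2 + 10·8·8 + 1·4·3 = 1336 ≡ 5.
  α_i^2 mod 11 = [3, 1, 4, 9, 5].
  S_2 = Σ v_i α_i^2 r_i = 9·3·9 + 3·1·6 + 10·4·2 + 10·9·8 + 1·5·3 = 1076 ≡ 9.
  S = (4, 5, 9) ≠ 0, so r is not a codeword (an error is present).
Step 3: locate the error. For a single error e at position i, S_ℓ = v_i·e·α_i^ℓ, so α_err = S_1/S_0.
  S_0^{−1} = 4^{−1} = 3 (mod 11), so α_err = 5·3 = 15 ≡ 4 = α_5. Error position i = 5.
  Consistency check: S_2/S_1 = 9·9 = 81 ≡ 4 = α_err ✓ (single-error assumption holds).
Step 4: error magnitude e = S_0/v_5 = S_0·∏_{j≠5}(α_5 − α_j) = 4·1 = 4 ≡ 4 (mod 11).
Step 5: correct position 5: c_5 = r_5 − e = 3 − 4 ≡ 10 (mod 11). Hence c = [9, 6, 2, 8, 10].
  Check: interpolating c through the α_i gives m(x) = 1 + 5·x (degree < 2) with m(α_i) = c_i for every i, so c is indeed a codeword.


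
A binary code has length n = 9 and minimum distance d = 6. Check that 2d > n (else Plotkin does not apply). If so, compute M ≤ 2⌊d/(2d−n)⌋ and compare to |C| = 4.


Plotkin bound M ≤ 4; given |C| = 4 ≤ bound (satisfied).

Check applicability: 2d = 12, n = 9.
2d − n = 3 > 0, so Plotkin applies.
Compute d/(2d−n) = 6/3 ≈ 2.0000.
⌊d/(2d−n)⌋ = 2.
Plotkin bound: M ≤ 2·2 = 4.
Given |C| = 4, check: satisfied.
This |C| is at the Plotkin bound.


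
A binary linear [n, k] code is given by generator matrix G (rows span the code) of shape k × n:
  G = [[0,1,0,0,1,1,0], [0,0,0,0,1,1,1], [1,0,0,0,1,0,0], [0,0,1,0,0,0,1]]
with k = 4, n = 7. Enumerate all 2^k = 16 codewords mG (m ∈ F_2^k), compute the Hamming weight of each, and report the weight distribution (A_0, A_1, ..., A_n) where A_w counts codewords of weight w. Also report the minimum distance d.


Weight distribution: A_0 = 1, A_2 = 4, A_3 = 6, A_4 = 3, A_5 = 2. Minimum distance d = 2.

Enumerate all 2^4 = 16 messages m ∈ F_2^4.
For each, compute codeword c = mG in F_2^7, then tally its weight.
  m = 0000 → c = 0000000, weight = 0.
  m = 1000 → c = 0100110, weight = 3.
  m = 0100 → c = 0000111, weight = 3.
  m = 1100 → c = 0100001, weight = 2.
  m = 0010 → c = 1000100, weight = 2.
  m = 1010 → c = 1100010, weight = 3.
  m = 0110 → c = 1000011, weight = 3.
  m = 1110 → c = 1100101, weight = 4.
  m = 0001 → c = 0010001, weight = 2.
  m = 1001 → c = 0110111, weight = 5.
  m = 0101 → c = 0010110, weight = 3.
  m = 1101 → c = 0110000, weight = 2.
  m = 0011 → c = 1010101, weight = 4.
  m = 1011 → c = 1110011, weight = 5.
  m = 0111 → c = 1010010, weight = 3.
  m = 1111 → c = 1110100, weight = 4.
Tally weights:
  weight 0: 1 codewords.
  weight 2: 4 codewords.
  weight 3: 6 codewords.
  weight 4: 3 codewords.
  weight 5: 2 codewords.
Minimum distance d = smallest w > 0 with A_w > 0 = 2.
Sanity: Σ A_w = 16 = 2^4 = 16 ✓.


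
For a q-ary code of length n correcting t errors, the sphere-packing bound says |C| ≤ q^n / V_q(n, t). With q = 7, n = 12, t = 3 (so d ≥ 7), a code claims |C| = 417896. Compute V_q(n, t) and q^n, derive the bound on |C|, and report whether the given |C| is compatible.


V_q(n, t) = 49969, q^n = 13841287201, Hamming bound = 276997, |C| = 417896 > bound (violated).

Step 1: Compute V_q(n, t) = Σ_{j=0}^3 C(n, j) (q−1)^j.
  j = 0: C(12,0)·(6)^0 = 1·1 = 1.
  j = 1: C(12,1)·(6)^1 = 12·6 = 72.
  j = 2: C(12,2)·(6)^2 = 66·36 = 2376.
  j = 3: C(12,3)·(6)^3 = 220·216 = 47520.
  V_q(n, t) = 1 + 72 + 2376 + 47520 = 49969.
Step 2: q^n = 7^12 = 13841287201.
Step 3: Hamming bound ⌊q^n / V_q(n,t)⌋ = ⌊13841287201/49969⌋ = 276997.
Step 4: Compare |C| = 417896 to 276997: violated.
The claimed |C| lies above the Hamming bound, so no 7-ary code of length 12 with d ≥ 7 can have 417896 codewords.


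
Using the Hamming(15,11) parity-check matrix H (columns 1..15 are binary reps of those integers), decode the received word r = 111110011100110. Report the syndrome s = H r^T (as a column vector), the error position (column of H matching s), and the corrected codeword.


s = (1, 0, 0, 1)^T, error position = 9, corrected codeword c = 111110010100110

Compute s = H r^T mod 2 one row at a time:
  s_1 = 1 + 1 + 1 + 0 + 0 + 1 + 1 + 0 = 5 ≡ 1 (mod 2).
  s_2 = 1 + 1 + 0 + 0 + 0 + 1 + 1 + 0 = 4 ≡ 0 (mod 2).
  s_3 = 1 + 1 + 0 + 0 + 1 + 0 + 1 + 0 = 4 ≡ 0 (mod 2).
  s_4 = 1 + 1 + 1 + 0 + 1 + 0 + 1 + 0 = 5 ≡ 1 (mod 2).
s = (1, 0, 0, 1)^T — this equals column 9 of H (binary 1001), so error is at position 9.
Correct: flip bit 9 of r = 111110011100110 to get c = 111110010100110.


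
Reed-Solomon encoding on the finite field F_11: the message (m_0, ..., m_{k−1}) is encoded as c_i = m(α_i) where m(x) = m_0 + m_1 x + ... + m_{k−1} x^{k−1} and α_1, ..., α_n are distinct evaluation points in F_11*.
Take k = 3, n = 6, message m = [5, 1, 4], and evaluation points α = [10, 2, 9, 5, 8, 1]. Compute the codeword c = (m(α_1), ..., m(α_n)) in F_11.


c = [8, 1, 8, 0, 5, 10]

Message polynomial: m(x) = 5 + 1·x + 4·x^2 (mod 11).
For each evaluation point α_i, compute m(α_i) mod 11:
  α_1 = 10: Horner steps 4 → 8 → 8, so m(10) = 8.
  α_2 = 2: Horner steps 4 → 9 → 1, so m(2) = 1.
  α_3 = 9: Horner steps 4 → 4 → 8, so m(9) = 8.
  α_4 = 5: Horner steps 4 → 10 → 0, so m(5) = 0.
  α_5 = 8: Horner steps 4 → 0 → 5, so m(8) = 5.
  α_6 = 1: Horner steps 4 → 5 → 10, so m(1) = 10.
Codeword c = [8, 1, 8, 0, 5, 10] ∈ F_11^6.


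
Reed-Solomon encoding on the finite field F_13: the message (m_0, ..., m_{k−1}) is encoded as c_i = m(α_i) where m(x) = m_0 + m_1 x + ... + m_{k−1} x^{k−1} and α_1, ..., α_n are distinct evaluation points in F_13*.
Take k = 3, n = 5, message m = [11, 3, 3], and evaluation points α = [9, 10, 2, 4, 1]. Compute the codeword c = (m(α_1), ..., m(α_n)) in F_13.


c = [8, 3, 3, 6, 4]

Message polynomial: m(x) = 11 + 3·x + 3·x^2 (mod 13).
For each evaluation point α_i, compute m(α_i) mod 13:
  α_1 = 9: Horner steps 3 → 4 → 8, so m(9) = 8.
  α_2 = 10: Horner steps 3 → 7 → 3, so m(10) = 3.
  α_3 = 2: Horner steps 3 → 9 → 3, so m(2) = 3.
  α_4 = 4: Horner steps 3 → 2 → 6, so m(4) = 6.
  α_5 = 1: Horner steps 3 → 6 → 4, so m(1) = 4.
Codeword c = [8, 3, 3, 6, 4] ∈ F_13^5.


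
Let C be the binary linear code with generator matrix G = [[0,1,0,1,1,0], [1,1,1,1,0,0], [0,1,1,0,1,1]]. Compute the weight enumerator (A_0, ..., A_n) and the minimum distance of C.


Weight distribution: A_0 = 1, A_3 = 4, A_4 = 3. Minimum distance d = 3.

Enumerate all 2^3 = 8 messages m ∈ F_2^3.
For each, compute codeword c = mG in F_2^6, then tally its weight.
  m = 000 → c = 000000, weight = 0.
  m = 100 → c = 010110, weight = 3.
  m = 010 → c = 111100, weight = 4.
  m = 110 → c = 101010, weight = 3.
  m = 001 → c = 011011, weight = 4.
  m = 101 → c = 001101, weight = 3.
  m = 011 → c = 100111, weight = 4.
  m = 111 → c = 110001, weight = 3.
Tally weights:
  weight 0: 1 codewords.
  weight 3: 4 codewords.
  weight 4: 3 codewords.
Minimum distance d = smallest w > 0 with A_w > 0 = 3.
Sanity: Σ A_w = 8 = 2^3 = 8 ✓.


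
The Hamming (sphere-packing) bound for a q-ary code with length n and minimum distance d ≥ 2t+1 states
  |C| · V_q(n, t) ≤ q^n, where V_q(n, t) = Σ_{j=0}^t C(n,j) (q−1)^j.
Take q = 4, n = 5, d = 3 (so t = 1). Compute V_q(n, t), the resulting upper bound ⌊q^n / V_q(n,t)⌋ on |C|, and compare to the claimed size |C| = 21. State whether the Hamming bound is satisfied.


V_q(n, t) = 16, q^n = 1024, Hamming bound = 64, |C| = 21 ≤ bound (satisfied).

Step 1: Compute V_q(n, t) = Σ_{j=0}^1 C(n, j) (q−1)^j.
  j = 0: C(5,0)·(3)^0 = 1·1 = 1.
  j = 1: C(5,1)·(3)^1 = 5·3 = 15.
  V_q(n, t) = 1 + 15 = 16.
Step 2: q^n = 4^5 = 1024.
Step 3: Hamming bound ⌊q^n / V_q(n,t)⌋ = ⌊1024/16⌋ = 64.
Step 4: Compare |C| = 21 to 64: satisfied.
The claimed |C| lies below the Hamming bound.


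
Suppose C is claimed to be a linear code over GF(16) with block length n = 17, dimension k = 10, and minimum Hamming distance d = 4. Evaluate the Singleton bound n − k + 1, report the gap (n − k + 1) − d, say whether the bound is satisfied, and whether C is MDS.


Singleton RHS = n − k + 1 = 8, slack = 4, bound satisfied, not MDS.

Singleton bound: d ≤ n − k + 1.
Here n = 17, k = 10, so n − k + 1 = 8.
Given d = 4, check d ≤ 8: YES.
Slack = (n − k + 1) − d = 4.
The code is NOT MDS (slack = 4 > 0).
Description: the claimed parameters are [17, 10, 4]_16; such a code would be non-MDS.


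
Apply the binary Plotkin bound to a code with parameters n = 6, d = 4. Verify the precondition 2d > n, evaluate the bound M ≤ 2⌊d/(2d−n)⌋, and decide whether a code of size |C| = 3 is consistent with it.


Plotkin bound M ≤ 4; given |C| = 3 ≤ bound (satisfied).

Check applicability: 2d = 8, n = 6.
2d − n = 2 > 0, so Plotkin applies.
Compute d/(2d−n) = 4/2 ≈ 2.0000.
⌊d/(2d−n)⌋ = 2.
Plotkin bound: M ≤ 2·2 = 4.
Given |C| = 3, check: satisfied.
This |C| is below the Plotkin bound.


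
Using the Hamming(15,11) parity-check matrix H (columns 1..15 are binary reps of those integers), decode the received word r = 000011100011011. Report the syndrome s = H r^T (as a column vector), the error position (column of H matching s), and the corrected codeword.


s = (0, 0, 1, 0)^T, error position = 2, corrected codeword c = 010011100011011

Compute s = H r^T mod 2 one row at a time:
  s_1 = 0 + 0 + 0 + 1 + 1 + 0 + 1 + 1 = 4 ≡ 0 (mod 2).
  s_2 = 0 + 1 + 1 + 1 + 1 + 0 + 1 + 1 = 6 ≡ 0 (mod 2).
  s_3 = 0 + 0 + 1 + 1 + 0 + 1 + 1 + 1 = 5 ≡ 1 (mod 2).
  s_4 = 0 + 0 + 1 + 1 + 0 + 1 + 0 + 1 = 4 ≡ 0 (mod 2).
s = (0, 0, 1, 0)^T — this equals column 2 of H (binary 0010), so error is at position 2.
Correct: flip bit 2 of r = 000011100011011 to get c = 010011100011011.


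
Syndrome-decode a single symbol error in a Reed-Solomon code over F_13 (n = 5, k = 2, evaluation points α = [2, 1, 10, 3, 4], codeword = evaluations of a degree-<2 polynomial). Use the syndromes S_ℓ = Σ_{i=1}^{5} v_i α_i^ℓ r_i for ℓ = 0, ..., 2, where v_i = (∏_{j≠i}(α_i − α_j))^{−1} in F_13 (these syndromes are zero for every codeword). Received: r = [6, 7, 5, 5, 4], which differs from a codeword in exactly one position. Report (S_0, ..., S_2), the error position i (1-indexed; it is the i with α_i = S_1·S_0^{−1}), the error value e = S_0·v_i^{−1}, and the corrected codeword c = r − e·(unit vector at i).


S = (9, 12, 3), error at position 3, error magnitude e = 7, c = [6, 7, 11, 5, 4].

Step 1: column multipliers v_i = (∏_{j≠i}(α_i − α_j))^{−1} mod 13.
  i = 1 (α = 2): (2−1)(2−10)(2−3)(2−4) = 1·(−8)·(−1)·(−2) = −16 ≡ 10, so v_1 = 10^{−1} = 4 (mod 13).
  i = 2 (α = 1): (1−2)(1−10)(1−3)(1−4) = (−1)·(−9)·(−2)·(−3) = 54 ≡ 2, so v_2 = 2^{−1} = 7 (mod 13).
  i = 3 (α = 10): (10−2)(10−1)(10−3)(10−4) = 8·9·7·6 = 3024 ≡ 8, so v_3 = 8^{−1} = 5 (mod 13).
  i = 4 (α = 3): (3−2)(3−1)(3−10)(3−4) = 1·2·(−7)·(−1) = 14 ≡ 1, so v_4 = 1^{−1} = 1 (mod 13).
  i = 5 (α = 4): (4−2)(4−1)(4−10)(4−3) = 2·3·(−6)·1 = −36 ≡ 3, so v_5 = 3^{−1} = 9 (mod 13).
  v = [4, 7, 5, 1, 9].
Step 2: syndromes of r = [6, 7, 5, 5, 4] (all sums mod 13).
  S_0 = Σ v_i r_i = 4·6 + 7·7 + 5·5 + 1·5 + 9·4 = 139 ≡ 9.
  S_1 = Σ v_i α_i r_i = 4·2·6 + 7·1·7 + 5·10·5 + 1·3·5 + 9·4·4 = 506 ≡ 12.
  α_i^2 mod 13 = [4, 1, 9, 9, 3].
  S_2 = Σ v_i α_i^2 r_i = 4·4·6 + 7·1·7 + 5·9·5 + 1·9·5 + 9·3·4 = 523 ≡ 3.
  S = (9, 12, 3) ≠ 0, so r is not a codeword (an error is present).
Step 3: locate the error. For a single error e at position i, S_ℓ = v_i·e·α_i^ℓ, so α_err = S_1/S_0.
  S_0^{−1} = 9^{−1} = 3 (mod 13), so α_err = 12·3 = 36 ≡ 10 = α_3. Error position i = 3.
  Consistency check: S_2/S_1 = 3·12 = 36 ≡ 10 = α_err ✓ (single-error assumption holds).
Step 4: error magnitude e = S_0/v_3 = S_0·∏_{j≠3}(α_3 − α_j) = 9·8 = 72 ≡ 7 (mod 13).
Step 5: correct position 3: c_3 = r_3 − e = 5 − 7 ≡ 11 (mod 13). Hence c = [6, 7, 11, 5, 4].
  Check: interpolating c through the α_i gives m(x) = 8 + 12·x (degree < 2) with m(α_i) = c_i for every i, so c is indeed a codeword.


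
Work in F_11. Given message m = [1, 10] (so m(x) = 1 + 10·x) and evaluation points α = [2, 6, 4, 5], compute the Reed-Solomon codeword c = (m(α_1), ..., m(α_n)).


c = [10, 6, 8, 7]

Message polynomial: m(x) = 1 + 10·x (mod 11).
For each evaluation point α_i, compute m(α_i) mod 11:
  α_1 = 2: Horner steps 10 → 10, so m(2) = 10.
  α_2 = 6: Horner steps 10 → 6, so m(6) = 6.
  α_3 = 4: Horner steps 10 → 8, so m(4) = 8.
  α_4 = 5: Horner steps 10 → 7, so m(5) = 7.
Codeword c = [10, 6, 8, 7] ∈ F_11^4.


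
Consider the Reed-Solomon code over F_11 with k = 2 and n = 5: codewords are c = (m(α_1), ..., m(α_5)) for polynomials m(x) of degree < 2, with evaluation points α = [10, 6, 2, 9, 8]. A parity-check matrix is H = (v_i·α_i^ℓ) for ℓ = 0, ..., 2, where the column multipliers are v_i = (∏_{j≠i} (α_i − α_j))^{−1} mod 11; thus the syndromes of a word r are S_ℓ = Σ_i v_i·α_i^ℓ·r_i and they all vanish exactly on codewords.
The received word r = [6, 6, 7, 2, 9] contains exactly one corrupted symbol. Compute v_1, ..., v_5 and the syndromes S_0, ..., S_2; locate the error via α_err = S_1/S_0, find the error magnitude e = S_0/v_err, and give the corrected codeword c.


S = (9, 10, 5), error at position 2, error magnitude e = 5, c = [6, 1, 7, 2, 9].

Step 1: column multipliers v_i = (∏_{j≠i}(α_i − α_j))^{−1} mod 11.
  i = 1 (α = 10): (10−6)(10−2)(10−9)(10−8) = 4·8·1·2 = 64 ≡ 9, so v_1 = 9^{−1} = 5 (mod 11).
  i = 2 (α = 6): (6−10)(6−2)(6−9)(6−8) = (−4)·4·(−3)·(−2) = −96 ≡ 3, so v_2 = 3^{−1} = 4 (mod 11).
  i = 3 (α = 2): (2−10)(2−6)(2−9)(2−8) = (−8)·(−4)·(−7)·(−6) = 1344 ≡ 2, so v_3 = 2^{−1} = 6 (mod 11).
  i = 4 (α = 9): (9−10)(9−6)(9−2)(9−8) = (−1)·3·7·1 = −21 ≡ 1, so v_4 = 1^{−1} = 1 (mod 11).
  i = 5 (α = 8): (8−10)(8−6)(8−2)(8−9) = (−2)·2·6·(−1) = 24 ≡ 2, so v_5 = 2^{−1} = 6 (mod 11).
  v = [5, 4, 6, 1, 6].
Step 2: syndromes of r = [6, 6, 7, 2, 9] (all sums mod 11).
  S_0 = Σ v_i r_i = 5·6 + 4·6 + 6·7 + 1·2 + 6·9 = 152 ≡ 9.
  S_1 = Σ v_i α_i r_i = 5·10·6 + 4·6·6 + 6·2·7 + 1·9·2 + 6·8·9 = 978 ≡ 10.
  α_i^2 mod 11 = [1, 3, 4, 4, 9].
  S_2 = Σ v_i α_i^2 r_i = 5·1·6 + 4·3·6 + 6·4·7 + 1·4·2 + 6·9·9 = 764 ≡ 5.
  S = (9, 10, 5) ≠ 0, so r is not a codeword (an error is present).
Step 3: locate the error. For a single error e at position i, S_ℓ = v_i·e·α_i^ℓ, so α_err = S_1/S_0.
  S_0^{−1} = 9^{−1} = 5 (mod 11), so α_err = 10·5 = 50 ≡ 6 = α_2. Error position i = 2.
  Consistency check: S_2/S_1 = 5·10 = 50 ≡ 6 = α_err ✓ (single-error assumption holds).
Step 4: error magnitude e = S_0/v_2 = S_0·∏_{j≠2}(α_2 − α_j) = 9·3 = 27 ≡ 5 (mod 11).
Step 5: correct position 2: c_2 = r_2 − e = 6 − 5 ≡ 1 (mod 11). Hence c = [6, 1, 7, 2, 9].
  Check: interpolating c through the α_i gives m(x) = 10 + 4·x (degree < 2) with m(α_i) = c_i for every i, so c is indeed a codeword.


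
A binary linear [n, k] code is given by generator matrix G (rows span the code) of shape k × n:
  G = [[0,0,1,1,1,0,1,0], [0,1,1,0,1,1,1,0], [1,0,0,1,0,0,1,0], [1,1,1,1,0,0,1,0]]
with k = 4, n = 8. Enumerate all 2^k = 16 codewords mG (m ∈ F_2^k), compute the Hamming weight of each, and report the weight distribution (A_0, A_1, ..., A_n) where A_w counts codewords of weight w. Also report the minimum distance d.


Weight distribution: A_0 = 1, A_2 = 1, A_3 = 6, A_4 = 5, A_5 = 2, A_6 = 1. Minimum distance d = 2.

Enumerate all 2^4 = 16 messages m ∈ F_2^4.
For each, compute codeword c = mG in F_2^8, then tally its weight.
  m = 0000 → c = 00000000, weight = 0.
  m = 1000 → c = 00111010, weight = 4.
  m = 0100 → c = 01101110, weight = 5.
  m = 1100 → c = 01010100, weight = 3.
  m = 0010 → c = 10010010, weight = 3.
  m = 1010 → c = 10101000, weight = 3.
  m = 0110 → c = 11111100, weight = 6.
  m = 1110 → c = 11000110, weight = 4.
  m = 0001 → c = 11110010, weight = 5.
  m = 1001 → c = 11001000, weight = 3.
  m = 0101 → c = 10011100, weight = 4.
  m = 1101 → c = 10100110, weight = 4.
  m = 0011 → c = 01100000, weight = 2.
  m = 1011 → c = 01011010, weight = 4.
  m = 0111 → c = 00001110, weight = 3.
  m = 1111 → c = 00110100, weight = 3.
Tally weights:
  weight 0: 1 codewords.
  weight 2: 1 codewords.
  weight 3: 6 codewords.
  weight 4: 5 codewords.
  weight 5: 2 codewords.
  weight 6: 1 codewords.
Minimum distance d = smallest w > 0 with A_w > 0 = 2.
Sanity: Σ A_w = 16 = 2^4 = 16 ✓.


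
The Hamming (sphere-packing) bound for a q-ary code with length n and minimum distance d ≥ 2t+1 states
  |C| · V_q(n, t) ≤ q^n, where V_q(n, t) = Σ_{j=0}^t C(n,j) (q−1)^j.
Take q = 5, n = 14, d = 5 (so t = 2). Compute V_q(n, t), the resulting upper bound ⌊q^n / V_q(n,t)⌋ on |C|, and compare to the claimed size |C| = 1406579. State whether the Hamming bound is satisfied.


V_q(n, t) = 1513, q^n = 6103515625, Hamming bound = 4034048, |C| = 1406579 ≤ bound (satisfied).

Step 1: Compute V_q(n, t) = Σ_{j=0}^2 C(n, j) (q−1)^j.
  j = 0: C(14,0)·(4)^0 = 1·1 = 1.
  j = 1: C(14,1)·(4)^1 = 14·4 = 56.
  j = 2: C(14,2)·(4)^2 = 91·16 = 1456.
  V_q(n, t) = 1 + 56 + 1456 = 1513.
Step 2: q^n = 5^14 = 6103515625.
Step 3: Hamming bound ⌊q^n / V_q(n,t)⌋ = ⌊6103515625/1513⌋ = 4034048.
Step 4: Compare |C| = 1406579 to 4034048: satisfied.
The claimed |C| lies below the Hamming bound.


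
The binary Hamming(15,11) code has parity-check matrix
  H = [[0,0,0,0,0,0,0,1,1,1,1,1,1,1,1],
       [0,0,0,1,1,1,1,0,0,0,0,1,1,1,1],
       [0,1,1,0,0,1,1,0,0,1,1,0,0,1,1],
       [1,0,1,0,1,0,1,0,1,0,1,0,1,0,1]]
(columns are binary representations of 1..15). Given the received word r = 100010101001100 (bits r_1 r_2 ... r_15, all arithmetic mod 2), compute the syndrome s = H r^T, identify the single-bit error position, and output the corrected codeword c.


s = (1, 0, 1, 1)^T, error position = 11, corrected codeword c = 100010101011100

Compute s = H r^T mod 2 one row at a time:
  s_1 = 0 + 1 + 0 + 0 + 1 + 1 + 0 + 0 = 3 ≡ 1 (mod 2).
  s_2 = 0 + 1 + 0 + 1 + 1 + 1 + 0 + 0 = 4 ≡ 0 (mod 2).
  s_3 = 0 + 0 + 0 + 1 + 0 + 0 + 0 + 0 = 1 ≡ 1 (mod 2).
  s_4 = 1 + 0 + 1 + 1 + 1 + 0 + 1 + 0 = 5 ≡ 1 (mod 2).
s = (1, 0, 1, 1)^T — this equals column 11 of H (binary 1011), so error is at position 11.
Correct: flip bit 11 of r = 100010101001100 to get c = 100010101011100.


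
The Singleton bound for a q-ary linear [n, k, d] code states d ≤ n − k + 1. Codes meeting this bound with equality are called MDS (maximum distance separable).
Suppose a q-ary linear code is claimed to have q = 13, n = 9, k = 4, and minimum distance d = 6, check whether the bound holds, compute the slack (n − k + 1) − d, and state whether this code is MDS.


Singleton RHS = n − k + 1 = 6, slack = 0, bound satisfied, MDS.

Singleton bound: d ≤ n − k + 1.
Here n = 9, k = 4, so n − k + 1 = 6.
Given d = 6, check d ≤ 6: YES.
Slack = (n − k + 1) − d = 0.
The code is MDS (slack = 0).
Description: the claimed parameters are [9, 4, 6]_13; such a code would be MDS (meets Singleton bound).


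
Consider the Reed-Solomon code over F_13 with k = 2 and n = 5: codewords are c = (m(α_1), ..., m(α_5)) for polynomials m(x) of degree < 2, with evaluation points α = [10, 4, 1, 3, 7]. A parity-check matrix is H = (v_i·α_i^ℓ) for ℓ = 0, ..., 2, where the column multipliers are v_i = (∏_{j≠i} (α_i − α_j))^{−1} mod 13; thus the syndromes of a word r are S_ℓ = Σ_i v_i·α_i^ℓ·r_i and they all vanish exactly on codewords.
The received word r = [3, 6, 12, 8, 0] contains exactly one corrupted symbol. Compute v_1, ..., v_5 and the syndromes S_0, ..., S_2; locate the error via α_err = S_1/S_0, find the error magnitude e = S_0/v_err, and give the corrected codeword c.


S = (3, 4, 1), error at position 1, error magnitude e = 9, c = [7, 6, 12, 8, 0].

Step 1: column multipliers v_i = (∏_{j≠i}(α_i − α_j))^{−1} mod 13.
  i = 1 (α = 10): (10−4)(10−1)(10−3)(10−7) = 6·9·7·3 = 1134 ≡ 3, so v_1 = 3^{−1} = 9 (mod 13).
  i = 2 (α = 4): (4−10)(4−1)(4−3)(4−7) = (−6)·3·1·(−3) = 54 ≡ 2, so v_2 = 2^{−1} = 7 (mod 13).
  i = 3 (α = 1): (1−10)(1−4)(1−3)(1−7) = (−9)·(−3)·(−2)·(−6) = 324 ≡ 12, so v_3 = 12^{−1} = 12 (mod 13).
  i = 4 (α = 3): (3−10)(3−4)(3−1)(3−7) = (−7)·(−1)·2·(−4) = −56 ≡ 9, so v_4 = 9^{−1} = 3 (mod 13).
  i = 5 (α = 7): (7−10)(7−4)(7−1)(7−3) = (−3)·3·6·4 = −216 ≡ 5, so v_5 = 5^{−1} = 8 (mod 13).
  v = [9, 7, 12, 3, 8].
Step 2: syndromes of r = [3, 6, 12, 8, 0] (all sums mod 13).
  S_0 = Σ v_i r_i = 9·3 + 7·6 + 12·12 + 3·8 + 8·0 = 237 ≡ 3.
  S_1 = Σ v_i α_i r_i = 9·10·3 + 7·4·6 + 12·1·12 + 3·3·8 + 8·7·0 = 654 ≡ 4.
  α_i^2 mod 13 = [9, 3, 1, 9, 10].
  S_2 = Σ v_i α_i^2 r_i = 9·9·3 + 7·3·6 + 12·1·12 + 3·9·8 + 8·10·0 = 729 ≡ 1.
  S = (3, 4, 1) ≠ 0, so r is not a codeword (an error is present).
Step 3: locate the error. For a single error e at position i, S_ℓ = v_i·e·α_i^ℓ, so α_err = S_1/S_0.
  S_0^{−1} = 3^{−1} = 9 (mod 13), so α_err = 4·9 = 36 ≡ 10 = α_1. Error position i = 1.
  Consistency check: S_2/S_1 = 1·10 = 10 ≡ 10 = α_err ✓ (single-error assumption holds).
Step 4: error magnitude e = S_0/v_1 = S_0·∏_{j≠1}(α_1 − α_j) = 3·3 = 9 ≡ 9 (mod 13).
Step 5: correct position 1: c_1 = r_1 − e = 3 − 9 ≡ 7 (mod 13). Hence c = [7, 6, 12, 8, 0].
  Check: interpolating c through the α_i gives m(x) = 1 + 11·x (degree < 2) with m(α_i) = c_i for every i, so c is indeed a codeword.
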